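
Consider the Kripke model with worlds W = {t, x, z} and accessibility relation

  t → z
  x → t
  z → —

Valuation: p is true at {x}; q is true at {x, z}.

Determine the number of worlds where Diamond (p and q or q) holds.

t: successors {z}; p and q or q there: z:T. ✓
x: successors {t}; p and q or q there: t:F. ✗
z: no successors, so Diamond (p and q or q) fails. ✗
Satisfying worlds: {t}.

1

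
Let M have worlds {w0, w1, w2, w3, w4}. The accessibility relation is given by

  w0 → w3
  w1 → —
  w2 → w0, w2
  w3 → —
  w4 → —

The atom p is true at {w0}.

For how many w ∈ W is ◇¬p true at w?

2

w0: successors {w3}; ¬p there: w3:T. ✓
w1: no successors, so ◇¬p fails. ✗
w2: successors {w0, w2}; ¬p there: w0:F, w2:T. ✓
w3: no successors, so ◇¬p fails. ✗
w4: no successors, so ◇¬p fails. ✗
Satisfying worlds: {w0, w2}.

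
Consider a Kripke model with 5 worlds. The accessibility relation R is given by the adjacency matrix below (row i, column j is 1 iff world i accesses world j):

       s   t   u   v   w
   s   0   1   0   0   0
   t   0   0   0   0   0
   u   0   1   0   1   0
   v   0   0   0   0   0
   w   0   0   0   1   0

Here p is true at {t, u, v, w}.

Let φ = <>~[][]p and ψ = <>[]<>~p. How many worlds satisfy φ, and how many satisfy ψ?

For <>~[][]p:
s: successors {t}; ~[][]p there: t:F. ✗
t: no successors, so <>~[][]p fails. ✗
u: successors {t, v}; ~[][]p there: t:F, v:F. ✗
v: no successors, so <>~[][]p fails. ✗
w: successors {v}; ~[][]p there: v:F. ✗
— 0 worlds.
For <>[]<>~p:
s: successors {t}; []<>~p there: t:T. ✓
t: no successors, so <>[]<>~p fails. ✗
u: successors {t, v}; []<>~p there: t:T, v:T. ✓
v: no successors, so <>[]<>~p fails. ✗
w: successors {v}; []<>~p there: v:T. ✓
— 3 worlds.

0 and 3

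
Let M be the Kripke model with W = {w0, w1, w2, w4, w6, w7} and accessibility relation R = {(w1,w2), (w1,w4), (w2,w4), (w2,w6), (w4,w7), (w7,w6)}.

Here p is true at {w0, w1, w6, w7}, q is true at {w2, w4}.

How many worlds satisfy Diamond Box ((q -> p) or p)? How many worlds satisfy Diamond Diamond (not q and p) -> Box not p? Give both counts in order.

For Diamond Box ((q -> p) or p):
w0: no successors, so Diamond Box ((q -> p) or p) fails. ✗
w1: successors {w2, w4}; Box ((q -> p) or p) there: w2:F, w4:T. ✓
w2: successors {w4, w6}; Box ((q -> p) or p) there: w4:T, w6:T. ✓
w4: successors {w7}; Box ((q -> p) or p) there: w7:T. ✓
w6: no successors, so Diamond Box ((q -> p) or p) fails. ✗
w7: successors {w6}; Box ((q -> p) or p) there: w6:T. ✓
— 4 worlds.
For Diamond Diamond (not q and p) -> Box not p:
w0: Diamond Diamond (not q and p) is F, Box not p is T. ✓
w1: Diamond Diamond (not q and p) is T, Box not p is T. ✓
w2: Diamond Diamond (not q and p) is T, Box not p is F. ✗
w4: Diamond Diamond (not q and p) is T, Box not p is F. ✗
w6: Diamond Diamond (not q and p) is F, Box not p is T. ✓
w7: Diamond Diamond (not q and p) is F, Box not p is F. ✓
— 4 worlds.

4 and 4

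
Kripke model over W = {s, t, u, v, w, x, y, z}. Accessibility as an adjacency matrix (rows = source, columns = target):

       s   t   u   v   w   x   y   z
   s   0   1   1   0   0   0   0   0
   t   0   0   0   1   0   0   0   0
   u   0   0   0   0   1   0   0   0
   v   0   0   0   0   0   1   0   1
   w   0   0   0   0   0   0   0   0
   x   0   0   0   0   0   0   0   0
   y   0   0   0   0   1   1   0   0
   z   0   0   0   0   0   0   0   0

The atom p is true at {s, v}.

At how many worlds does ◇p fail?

s: successors {t, u}; p there: t:F, u:F. ✗
t: successors {v}; p there: v:T. ✓
u: successors {w}; p there: w:F. ✗
v: successors {x, z}; p there: x:F, z:F. ✗
w: no successors, so ◇p fails. ✗
x: no successors, so ◇p fails. ✗
y: successors {w, x}; p there: w:F, x:F. ✗
z: no successors, so ◇p fails. ✗
Satisfying worlds: {t}.
So ◇p fails at the other 7 worlds.

7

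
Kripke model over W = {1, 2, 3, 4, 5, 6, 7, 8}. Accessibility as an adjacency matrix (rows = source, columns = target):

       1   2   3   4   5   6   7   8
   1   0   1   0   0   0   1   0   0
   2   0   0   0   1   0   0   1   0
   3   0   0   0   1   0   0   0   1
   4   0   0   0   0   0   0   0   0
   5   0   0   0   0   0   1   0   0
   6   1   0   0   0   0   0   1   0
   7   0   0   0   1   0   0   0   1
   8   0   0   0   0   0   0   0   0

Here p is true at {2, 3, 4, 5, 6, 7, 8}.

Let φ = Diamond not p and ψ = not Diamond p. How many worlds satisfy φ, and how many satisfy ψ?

For Diamond not p:
1: successors {2, 6}; not p there: 2:F, 6:F. ✗
2: successors {4, 7}; not p there: 4:F, 7:F. ✗
3: successors {4, 8}; not p there: 4:F, 8:F. ✗
4: no successors, so Diamond not p fails. ✗
5: successors {6}; not p there: 6:F. ✗
6: successors {1, 7}; not p there: 1:T, 7:F. ✓
7: successors {4, 8}; not p there: 4:F, 8:F. ✗
8: no successors, so Diamond not p fails. ✗
— 1 world.
For not Diamond p:
1: Diamond p is T. ✗
2: Diamond p is T. ✗
3: Diamond p is T. ✗
4: Diamond p is F. ✓
5: Diamond p is T. ✗
6: Diamond p is T. ✗
7: Diamond p is T. ✗
8: Diamond p is F. ✓
— 2 worlds.

1 and 2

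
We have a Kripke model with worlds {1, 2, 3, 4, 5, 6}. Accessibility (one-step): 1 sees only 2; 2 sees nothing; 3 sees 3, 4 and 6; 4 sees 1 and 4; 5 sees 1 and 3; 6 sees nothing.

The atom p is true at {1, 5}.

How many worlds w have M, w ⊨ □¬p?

4

1: successors {2}; ¬p there: 2:T. ✓
2: no successors, so □¬p holds vacuously. ✓
3: successors {3, 4, 6}; ¬p there: 3:T, 4:T, 6:T. ✓
4: successors {1, 4}; ¬p there: 1:F, 4:T. ✗
5: successors {1, 3}; ¬p there: 1:F, 3:T. ✗
6: no successors, so □¬p holds vacuously. ✓
Satisfying worlds: {1, 2, 3, 6}.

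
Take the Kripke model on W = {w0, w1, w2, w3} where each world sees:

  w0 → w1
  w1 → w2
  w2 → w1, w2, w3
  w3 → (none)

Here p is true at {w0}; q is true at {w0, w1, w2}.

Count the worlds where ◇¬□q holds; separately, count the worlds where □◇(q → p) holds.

For ◇¬□q:
w0: successors {w1}; ¬□q there: w1:F. ✗
w1: successors {w2}; ¬□q there: w2:T. ✓
w2: successors {w1, w2, w3}; ¬□q there: w1:F, w2:T, w3:F. ✓
w3: no successors, so ◇¬□q fails. ✗
— 2 worlds.
For □◇(q → p):
w0: successors {w1}; ◇(q → p) there: w1:F. ✗
w1: successors {w2}; ◇(q → p) there: w2:T. ✓
w2: successors {w1, w2, w3}; ◇(q → p) there: w1:F, w2:T, w3:F. ✗
w3: no successors, so □◇(q → p) holds vacuously. ✓
— 2 worlds.

2 and 2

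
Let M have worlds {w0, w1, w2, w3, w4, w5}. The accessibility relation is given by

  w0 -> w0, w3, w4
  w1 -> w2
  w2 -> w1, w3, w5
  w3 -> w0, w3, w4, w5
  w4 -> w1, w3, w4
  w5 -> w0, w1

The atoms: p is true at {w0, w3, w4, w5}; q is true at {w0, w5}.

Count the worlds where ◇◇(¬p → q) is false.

0

w0: successors {w0, w3, w4}; ◇(¬p → q) there: w0:T, w3:T, w4:T. ✓
w1: successors {w2}; ◇(¬p → q) there: w2:T. ✓
w2: successors {w1, w3, w5}; ◇(¬p → q) there: w1:F, w3:T, w5:T. ✓
w3: successors {w0, w3, w4, w5}; ◇(¬p → q) there: w0:T, w3:T, w4:T, w5:T. ✓
w4: successors {w1, w3, w4}; ◇(¬p → q) there: w1:F, w3:T, w4:T. ✓
w5: successors {w0, w1}; ◇(¬p → q) there: w0:T, w1:F. ✓
Satisfying worlds: {w0, w1, w2, w3, w4, w5}.
So ◇◇(¬p → q) fails at the other 0 worlds.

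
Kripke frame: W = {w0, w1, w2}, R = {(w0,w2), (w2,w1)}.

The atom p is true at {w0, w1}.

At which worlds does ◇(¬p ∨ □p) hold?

w0: successors {w2}; ¬p ∨ □p there: w2:T. ✓
w1: no successors, so ◇(¬p ∨ □p) fails. ✗
w2: successors {w1}; ¬p ∨ □p there: w1:T. ✓

{w0, w2}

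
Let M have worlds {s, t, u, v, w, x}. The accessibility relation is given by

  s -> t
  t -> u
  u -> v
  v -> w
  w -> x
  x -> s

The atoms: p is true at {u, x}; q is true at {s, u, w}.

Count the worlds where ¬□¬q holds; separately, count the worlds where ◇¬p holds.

3 and 4

For ¬□¬q:
s: □¬q is T. ✗
t: □¬q is F. ✓
u: □¬q is T. ✗
v: □¬q is F. ✓
w: □¬q is T. ✗
x: □¬q is F. ✓
— 3 worlds.
For ◇¬p:
s: successors {t}; ¬p there: t:T. ✓
t: successors {u}; ¬p there: u:F. ✗
u: successors {v}; ¬p there: v:T. ✓
v: successors {w}; ¬p there: w:T. ✓
w: successors {x}; ¬p there: x:F. ✗
x: successors {s}; ¬p there: s:T. ✓
— 4 worlds.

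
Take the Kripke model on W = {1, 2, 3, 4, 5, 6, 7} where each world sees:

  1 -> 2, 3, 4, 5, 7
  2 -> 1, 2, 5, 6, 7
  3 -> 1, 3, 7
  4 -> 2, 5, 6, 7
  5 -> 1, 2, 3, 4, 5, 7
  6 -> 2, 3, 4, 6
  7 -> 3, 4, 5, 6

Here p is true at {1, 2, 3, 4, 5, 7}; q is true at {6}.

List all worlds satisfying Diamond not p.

{2, 4, 6, 7}

1: successors {2, 3, 4, 5, 7}; not p there: 2:F, 3:F, 4:F, 5:F, 7:F. ✗
2: successors {1, 2, 5, 6, 7}; not p there: 1:F, 2:F, 5:F, 6:T, 7:F. ✓
3: successors {1, 3, 7}; not p there: 1:F, 3:F, 7:F. ✗
4: successors {2, 5, 6, 7}; not p there: 2:F, 5:F, 6:T, 7:F. ✓
5: successors {1, 2, 3, 4, 5, 7}; not p there: 1:F, 2:F, 3:F, 4:F, 5:F, 7:F. ✗
6: successors {2, 3, 4, 6}; not p there: 2:F, 3:F, 4:F, 6:T. ✓
7: successors {3, 4, 5, 6}; not p there: 3:F, 4:F, 5:F, 6:T. ✓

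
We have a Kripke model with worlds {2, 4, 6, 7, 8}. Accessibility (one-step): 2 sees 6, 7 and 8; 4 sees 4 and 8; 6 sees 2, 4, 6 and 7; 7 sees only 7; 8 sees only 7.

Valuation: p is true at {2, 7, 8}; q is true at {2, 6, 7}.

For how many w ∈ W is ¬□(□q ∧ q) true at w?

2: □(□q ∧ q) is F. ✓
4: □(□q ∧ q) is F. ✓
6: □(□q ∧ q) is F. ✓
7: □(□q ∧ q) is T. ✗
8: □(□q ∧ q) is T. ✗
Satisfying worlds: {2, 4, 6}.

3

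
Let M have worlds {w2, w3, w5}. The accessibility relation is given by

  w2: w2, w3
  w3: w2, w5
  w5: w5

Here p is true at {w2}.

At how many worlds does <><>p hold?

w2: successors {w2, w3}; <>p there: w2:T, w3:T. ✓
w3: successors {w2, w5}; <>p there: w2:T, w5:F. ✓
w5: successors {w5}; <>p there: w5:F. ✗
Satisfying worlds: {w2, w3}.

2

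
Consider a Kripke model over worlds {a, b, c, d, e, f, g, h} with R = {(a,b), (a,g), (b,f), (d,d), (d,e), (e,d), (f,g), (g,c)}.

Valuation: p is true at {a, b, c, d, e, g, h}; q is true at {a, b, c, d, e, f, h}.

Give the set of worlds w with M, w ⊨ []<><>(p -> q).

a: successors {b, g}; <><>(p -> q) there: b:F, g:F. ✗
b: successors {f}; <><>(p -> q) there: f:T. ✓
c: no successors, so []<><>(p -> q) holds vacuously. ✓
d: successors {d, e}; <><>(p -> q) there: d:T, e:T. ✓
e: successors {d}; <><>(p -> q) there: d:T. ✓
f: successors {g}; <><>(p -> q) there: g:F. ✗
g: successors {c}; <><>(p -> q) there: c:F. ✗
h: no successors, so []<><>(p -> q) holds vacuously. ✓

{b, c, d, e, h}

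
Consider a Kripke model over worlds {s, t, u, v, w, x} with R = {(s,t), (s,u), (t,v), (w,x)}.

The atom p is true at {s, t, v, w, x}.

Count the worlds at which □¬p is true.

3

s: successors {t, u}; ¬p there: t:F, u:T. ✗
t: successors {v}; ¬p there: v:F. ✗
u: no successors, so □¬p holds vacuously. ✓
v: no successors, so □¬p holds vacuously. ✓
w: successors {x}; ¬p there: x:F. ✗
x: no successors, so □¬p holds vacuously. ✓
Satisfying worlds: {u, v, x}.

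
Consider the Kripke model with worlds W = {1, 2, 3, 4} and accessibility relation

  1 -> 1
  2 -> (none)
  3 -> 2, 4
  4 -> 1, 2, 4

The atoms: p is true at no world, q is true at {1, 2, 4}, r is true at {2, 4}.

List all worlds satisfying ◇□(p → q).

1: successors {1}; □(p → q) there: 1:T. ✓
2: no successors, so ◇□(p → q) fails. ✗
3: successors {2, 4}; □(p → q) there: 2:T, 4:T. ✓
4: successors {1, 2, 4}; □(p → q) there: 1:T, 2:T, 4:T. ✓

{1, 3, 4}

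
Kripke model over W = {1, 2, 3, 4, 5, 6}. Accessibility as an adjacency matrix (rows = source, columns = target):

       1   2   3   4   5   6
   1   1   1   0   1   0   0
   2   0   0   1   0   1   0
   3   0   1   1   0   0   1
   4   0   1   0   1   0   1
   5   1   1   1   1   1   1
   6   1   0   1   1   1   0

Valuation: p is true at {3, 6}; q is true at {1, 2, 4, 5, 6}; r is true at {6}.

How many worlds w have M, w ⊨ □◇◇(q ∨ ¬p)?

6

1: successors {1, 2, 4}; ◇◇(q ∨ ¬p) there: 1:T, 2:T, 4:T. ✓
2: successors {3, 5}; ◇◇(q ∨ ¬p) there: 3:T, 5:T. ✓
3: successors {2, 3, 6}; ◇◇(q ∨ ¬p) there: 2:T, 3:T, 6:T. ✓
4: successors {2, 4, 6}; ◇◇(q ∨ ¬p) there: 2:T, 4:T, 6:T. ✓
5: successors {1, 2, 3, 4, 5, 6}; ◇◇(q ∨ ¬p) there: 1:T, 2:T, 3:T, 4:T, 5:T, 6:T. ✓
6: successors {1, 3, 4, 5}; ◇◇(q ∨ ¬p) there: 1:T, 3:T, 4:T, 5:T. ✓
Satisfying worlds: {1, 2, 3, 4, 5, 6}.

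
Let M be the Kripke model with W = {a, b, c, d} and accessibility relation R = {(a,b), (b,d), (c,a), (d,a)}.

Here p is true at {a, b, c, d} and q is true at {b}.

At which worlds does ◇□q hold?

{c, d}

a: successors {b}; □q there: b:F. ✗
b: successors {d}; □q there: d:F. ✗
c: successors {a}; □q there: a:T. ✓
d: successors {a}; □q there: a:T. ✓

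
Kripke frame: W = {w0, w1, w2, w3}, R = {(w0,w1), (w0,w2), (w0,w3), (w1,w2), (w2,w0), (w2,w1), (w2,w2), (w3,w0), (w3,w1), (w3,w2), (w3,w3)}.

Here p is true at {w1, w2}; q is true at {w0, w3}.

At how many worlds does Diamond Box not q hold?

3

w0: successors {w1, w2, w3}; Box not q there: w1:T, w2:F, w3:F. ✓
w1: successors {w2}; Box not q there: w2:F. ✗
w2: successors {w0, w1, w2}; Box not q there: w0:F, w1:T, w2:F. ✓
w3: successors {w0, w1, w2, w3}; Box not q there: w0:F, w1:T, w2:F, w3:F. ✓
Satisfying worlds: {w0, w2, w3}.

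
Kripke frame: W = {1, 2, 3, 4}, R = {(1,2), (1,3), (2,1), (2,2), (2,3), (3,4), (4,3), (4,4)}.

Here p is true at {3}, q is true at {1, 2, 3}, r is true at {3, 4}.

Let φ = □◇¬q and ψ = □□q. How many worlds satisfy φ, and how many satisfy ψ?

For □◇¬q:
1: successors {2, 3}; ◇¬q there: 2:F, 3:T. ✗
2: successors {1, 2, 3}; ◇¬q there: 1:F, 2:F, 3:T. ✗
3: successors {4}; ◇¬q there: 4:T. ✓
4: successors {3, 4}; ◇¬q there: 3:T, 4:T. ✓
— 2 worlds.
For □□q:
1: successors {2, 3}; □q there: 2:T, 3:F. ✗
2: successors {1, 2, 3}; □q there: 1:T, 2:T, 3:F. ✗
3: successors {4}; □q there: 4:F. ✗
4: successors {3, 4}; □q there: 3:F, 4:F. ✗
— 0 worlds.

2 and 0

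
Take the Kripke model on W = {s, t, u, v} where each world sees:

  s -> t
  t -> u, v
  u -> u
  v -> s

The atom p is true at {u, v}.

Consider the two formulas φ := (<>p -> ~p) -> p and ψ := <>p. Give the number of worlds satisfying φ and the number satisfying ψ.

2 and 2

For (<>p -> ~p) -> p:
s: <>p -> ~p is T, p is F. ✗
t: <>p -> ~p is T, p is F. ✗
u: <>p -> ~p is F, p is T. ✓
v: <>p -> ~p is T, p is T. ✓
— 2 worlds.
For <>p:
s: successors {t}; p there: t:F. ✗
t: successors {u, v}; p there: u:T, v:T. ✓
u: successors {u}; p there: u:T. ✓
v: successors {s}; p there: s:F. ✗
— 2 worlds.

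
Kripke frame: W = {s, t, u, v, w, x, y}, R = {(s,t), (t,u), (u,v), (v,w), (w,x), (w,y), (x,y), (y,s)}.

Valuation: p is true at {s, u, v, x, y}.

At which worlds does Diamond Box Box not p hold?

s: successors {t}; Box Box not p there: t:F. ✗
t: successors {u}; Box Box not p there: u:T. ✓
u: successors {v}; Box Box not p there: v:F. ✗
v: successors {w}; Box Box not p there: w:F. ✗
w: successors {x, y}; Box Box not p there: x:F, y:T. ✓
x: successors {y}; Box Box not p there: y:T. ✓
y: successors {s}; Box Box not p there: s:F. ✗

{t, w, x}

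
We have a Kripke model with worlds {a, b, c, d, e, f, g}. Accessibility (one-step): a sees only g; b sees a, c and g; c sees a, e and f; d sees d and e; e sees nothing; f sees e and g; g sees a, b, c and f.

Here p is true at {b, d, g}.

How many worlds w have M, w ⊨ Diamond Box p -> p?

a: Diamond Box p is F, p is F. ✓
b: Diamond Box p is T, p is T. ✓
c: Diamond Box p is T, p is F. ✗
d: Diamond Box p is T, p is T. ✓
e: Diamond Box p is F, p is F. ✓
f: Diamond Box p is T, p is F. ✗
g: Diamond Box p is T, p is T. ✓
Satisfying worlds: {a, b, d, e, g}.

5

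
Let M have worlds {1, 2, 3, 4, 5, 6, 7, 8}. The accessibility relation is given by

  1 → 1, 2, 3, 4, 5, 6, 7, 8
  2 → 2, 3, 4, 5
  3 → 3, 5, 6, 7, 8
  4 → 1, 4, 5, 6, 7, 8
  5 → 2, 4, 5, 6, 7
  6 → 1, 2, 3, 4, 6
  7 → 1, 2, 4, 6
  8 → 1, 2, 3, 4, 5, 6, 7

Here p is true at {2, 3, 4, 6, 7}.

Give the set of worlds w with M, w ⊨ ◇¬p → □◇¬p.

1: ◇¬p is T, □◇¬p is T. ✓
2: ◇¬p is T, □◇¬p is T. ✓
3: ◇¬p is T, □◇¬p is T. ✓
4: ◇¬p is T, □◇¬p is T. ✓
5: ◇¬p is T, □◇¬p is T. ✓
6: ◇¬p is T, □◇¬p is T. ✓
7: ◇¬p is T, □◇¬p is T. ✓
8: ◇¬p is T, □◇¬p is T. ✓

{1, 2, 3, 4, 5, 6, 7, 8}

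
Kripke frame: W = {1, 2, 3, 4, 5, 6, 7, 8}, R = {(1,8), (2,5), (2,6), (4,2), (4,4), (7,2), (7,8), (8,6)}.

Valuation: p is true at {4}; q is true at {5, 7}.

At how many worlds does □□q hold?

5

1: successors {8}; □q there: 8:F. ✗
2: successors {5, 6}; □q there: 5:T, 6:T. ✓
3: no successors, so □□q holds vacuously. ✓
4: successors {2, 4}; □q there: 2:F, 4:F. ✗
5: no successors, so □□q holds vacuously. ✓
6: no successors, so □□q holds vacuously. ✓
7: successors {2, 8}; □q there: 2:F, 8:F. ✗
8: successors {6}; □q there: 6:T. ✓
Satisfying worlds: {2, 3, 5, 6, 8}.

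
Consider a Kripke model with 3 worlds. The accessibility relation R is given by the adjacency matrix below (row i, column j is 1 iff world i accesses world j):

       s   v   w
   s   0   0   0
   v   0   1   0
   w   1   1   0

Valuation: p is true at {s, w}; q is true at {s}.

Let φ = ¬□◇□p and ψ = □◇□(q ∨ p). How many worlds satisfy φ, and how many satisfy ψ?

For ¬□◇□p:
s: □◇□p is T. ✗
v: □◇□p is F. ✓
w: □◇□p is F. ✓
— 2 worlds.
For □◇□(q ∨ p):
s: no successors, so □◇□(q ∨ p) holds vacuously. ✓
v: successors {v}; ◇□(q ∨ p) there: v:F. ✗
w: successors {s, v}; ◇□(q ∨ p) there: s:F, v:F. ✗
— 1 world.

2 and 1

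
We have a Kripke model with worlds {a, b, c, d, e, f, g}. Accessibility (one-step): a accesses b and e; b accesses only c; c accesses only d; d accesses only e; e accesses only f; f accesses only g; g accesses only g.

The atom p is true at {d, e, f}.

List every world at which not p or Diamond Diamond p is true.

a: not p is T, Diamond Diamond p is T. ✓
b: not p is T, Diamond Diamond p is T. ✓
c: not p is T, Diamond Diamond p is T. ✓
d: not p is F, Diamond Diamond p is T. ✓
e: not p is F, Diamond Diamond p is F. ✗
f: not p is F, Diamond Diamond p is F. ✗
g: not p is T, Diamond Diamond p is F. ✓

{a, b, c, d, g}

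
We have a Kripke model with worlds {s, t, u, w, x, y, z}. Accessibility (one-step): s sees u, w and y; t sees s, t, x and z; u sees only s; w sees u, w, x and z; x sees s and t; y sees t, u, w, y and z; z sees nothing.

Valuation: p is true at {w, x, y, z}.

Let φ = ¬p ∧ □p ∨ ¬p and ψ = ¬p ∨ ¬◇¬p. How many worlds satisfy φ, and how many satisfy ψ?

3 and 4

For ¬p ∧ □p ∨ ¬p:
s: ¬p ∧ □p is F, ¬p is T. ✓
t: ¬p ∧ □p is F, ¬p is T. ✓
u: ¬p ∧ □p is F, ¬p is T. ✓
w: ¬p ∧ □p is F, ¬p is F. ✗
x: ¬p ∧ □p is F, ¬p is F. ✗
y: ¬p ∧ □p is F, ¬p is F. ✗
z: ¬p ∧ □p is F, ¬p is F. ✗
— 3 worlds.
For ¬p ∨ ¬◇¬p:
s: ¬p is T, ¬◇¬p is F. ✓
t: ¬p is T, ¬◇¬p is F. ✓
u: ¬p is T, ¬◇¬p is F. ✓
w: ¬p is F, ¬◇¬p is F. ✗
x: ¬p is F, ¬◇¬p is F. ✗
y: ¬p is F, ¬◇¬p is F. ✗
z: ¬p is F, ¬◇¬p is T. ✓
— 4 worlds.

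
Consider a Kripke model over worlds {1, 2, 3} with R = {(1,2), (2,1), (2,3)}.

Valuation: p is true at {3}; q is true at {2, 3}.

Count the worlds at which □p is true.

1: successors {2}; p there: 2:F. ✗
2: successors {1, 3}; p there: 1:F, 3:T. ✗
3: no successors, so □p holds vacuously. ✓
Satisfying worlds: {3}.

1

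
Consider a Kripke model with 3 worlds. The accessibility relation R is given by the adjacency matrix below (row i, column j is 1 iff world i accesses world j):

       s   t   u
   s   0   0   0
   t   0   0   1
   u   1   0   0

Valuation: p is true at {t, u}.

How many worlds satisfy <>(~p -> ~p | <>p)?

s: no successors, so <>(~p -> ~p | <>p) fails. ✗
t: successors {u}; ~p -> ~p | <>p there: u:T. ✓
u: successors {s}; ~p -> ~p | <>p there: s:T. ✓
Satisfying worlds: {t, u}.

2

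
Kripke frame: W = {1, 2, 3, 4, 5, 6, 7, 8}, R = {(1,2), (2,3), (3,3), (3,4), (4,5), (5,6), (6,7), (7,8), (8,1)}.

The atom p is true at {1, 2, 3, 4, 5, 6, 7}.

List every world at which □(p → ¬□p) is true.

1: successors {2}; p → ¬□p there: 2:F. ✗
2: successors {3}; p → ¬□p there: 3:F. ✗
3: successors {3, 4}; p → ¬□p there: 3:F, 4:F. ✗
4: successors {5}; p → ¬□p there: 5:F. ✗
5: successors {6}; p → ¬□p there: 6:F. ✗
6: successors {7}; p → ¬□p there: 7:T. ✓
7: successors {8}; p → ¬□p there: 8:T. ✓
8: successors {1}; p → ¬□p there: 1:F. ✗

{6, 7}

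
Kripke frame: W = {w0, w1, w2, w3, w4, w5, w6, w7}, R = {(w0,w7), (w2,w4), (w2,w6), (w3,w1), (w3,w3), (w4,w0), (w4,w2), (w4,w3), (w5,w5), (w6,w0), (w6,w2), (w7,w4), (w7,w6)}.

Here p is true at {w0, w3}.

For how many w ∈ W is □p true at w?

1

w0: successors {w7}; p there: w7:F. ✗
w1: no successors, so □p holds vacuously. ✓
w2: successors {w4, w6}; p there: w4:F, w6:F. ✗
w3: successors {w1, w3}; p there: w1:F, w3:T. ✗
w4: successors {w0, w2, w3}; p there: w0:T, w2:F, w3:T. ✗
w5: successors {w5}; p there: w5:F. ✗
w6: successors {w0, w2}; p there: w0:T, w2:F. ✗
w7: successors {w4, w6}; p there: w4:F, w6:F. ✗
Satisfying worlds: {w1}.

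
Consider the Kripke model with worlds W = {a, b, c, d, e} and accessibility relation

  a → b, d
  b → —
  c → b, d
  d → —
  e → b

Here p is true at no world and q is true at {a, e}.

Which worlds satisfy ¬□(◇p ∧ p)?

{a, c, e}

a: □(◇p ∧ p) is F. ✓
b: □(◇p ∧ p) is T. ✗
c: □(◇p ∧ p) is F. ✓
d: □(◇p ∧ p) is T. ✗
e: □(◇p ∧ p) is F. ✓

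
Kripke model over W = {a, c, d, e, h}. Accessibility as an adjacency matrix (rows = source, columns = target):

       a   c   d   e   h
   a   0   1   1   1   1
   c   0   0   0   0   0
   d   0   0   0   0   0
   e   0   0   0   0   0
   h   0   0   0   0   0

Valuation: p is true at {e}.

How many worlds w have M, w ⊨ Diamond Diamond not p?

a: successors {c, d, e, h}; Diamond not p there: c:F, d:F, e:F, h:F. ✗
c: no successors, so Diamond Diamond not p fails. ✗
d: no successors, so Diamond Diamond not p fails. ✗
e: no successors, so Diamond Diamond not p fails. ✗
h: no successors, so Diamond Diamond not p fails. ✗
Satisfying worlds: ∅.

0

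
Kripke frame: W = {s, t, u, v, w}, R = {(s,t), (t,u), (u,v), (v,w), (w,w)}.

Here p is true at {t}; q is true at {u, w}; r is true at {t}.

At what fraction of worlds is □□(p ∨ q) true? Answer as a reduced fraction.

4/5

s: successors {t}; □(p ∨ q) there: t:T. ✓
t: successors {u}; □(p ∨ q) there: u:F. ✗
u: successors {v}; □(p ∨ q) there: v:T. ✓
v: successors {w}; □(p ∨ q) there: w:T. ✓
w: successors {w}; □(p ∨ q) there: w:T. ✓
That's 4 of 5 worlds, so 4/5.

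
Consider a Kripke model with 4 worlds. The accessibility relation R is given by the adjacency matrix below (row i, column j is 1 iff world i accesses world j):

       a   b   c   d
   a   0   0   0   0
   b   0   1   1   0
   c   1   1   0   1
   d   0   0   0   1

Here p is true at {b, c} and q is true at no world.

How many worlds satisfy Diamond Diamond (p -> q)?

a: no successors, so Diamond Diamond (p -> q) fails. ✗
b: successors {b, c}; Diamond (p -> q) there: b:F, c:T. ✓
c: successors {a, b, d}; Diamond (p -> q) there: a:F, b:F, d:T. ✓
d: successors {d}; Diamond (p -> q) there: d:T. ✓
Satisfying worlds: {b, c, d}.

3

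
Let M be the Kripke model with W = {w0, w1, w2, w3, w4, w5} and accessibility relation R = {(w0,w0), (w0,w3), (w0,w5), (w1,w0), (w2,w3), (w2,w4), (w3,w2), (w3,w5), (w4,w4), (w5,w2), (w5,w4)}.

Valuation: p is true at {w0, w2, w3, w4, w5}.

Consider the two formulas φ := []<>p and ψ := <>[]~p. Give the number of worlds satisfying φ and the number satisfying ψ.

For []<>p:
w0: successors {w0, w3, w5}; <>p there: w0:T, w3:T, w5:T. ✓
w1: successors {w0}; <>p there: w0:T. ✓
w2: successors {w3, w4}; <>p there: w3:T, w4:T. ✓
w3: successors {w2, w5}; <>p there: w2:T, w5:T. ✓
w4: successors {w4}; <>p there: w4:T. ✓
w5: successors {w2, w4}; <>p there: w2:T, w4:T. ✓
— 6 worlds.
For <>[]~p:
w0: successors {w0, w3, w5}; []~p there: w0:F, w3:F, w5:F. ✗
w1: successors {w0}; []~p there: w0:F. ✗
w2: successors {w3, w4}; []~p there: w3:F, w4:F. ✗
w3: successors {w2, w5}; []~p there: w2:F, w5:F. ✗
w4: successors {w4}; []~p there: w4:F. ✗
w5: successors {w2, w4}; []~p there: w2:F, w4:F. ✗
— 0 worlds.

6 and 0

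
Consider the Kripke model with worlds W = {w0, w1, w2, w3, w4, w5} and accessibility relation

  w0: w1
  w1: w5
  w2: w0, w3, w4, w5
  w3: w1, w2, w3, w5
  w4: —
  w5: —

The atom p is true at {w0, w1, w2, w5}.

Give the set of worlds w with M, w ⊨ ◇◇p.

w0: successors {w1}; ◇p there: w1:T. ✓
w1: successors {w5}; ◇p there: w5:F. ✗
w2: successors {w0, w3, w4, w5}; ◇p there: w0:T, w3:T, w4:F, w5:F. ✓
w3: successors {w1, w2, w3, w5}; ◇p there: w1:T, w2:T, w3:T, w5:F. ✓
w4: no successors, so ◇◇p fails. ✗
w5: no successors, so ◇◇p fails. ✗

{w0, w2, w3}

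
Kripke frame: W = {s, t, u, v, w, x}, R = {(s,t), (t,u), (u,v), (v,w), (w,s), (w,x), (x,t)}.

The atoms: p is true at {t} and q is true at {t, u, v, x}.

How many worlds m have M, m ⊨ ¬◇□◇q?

1

s: ◇□◇q is T. ✗
t: ◇□◇q is F. ✓
u: ◇□◇q is T. ✗
v: ◇□◇q is T. ✗
w: ◇□◇q is T. ✗
x: ◇□◇q is T. ✗
Satisfying worlds: {t}.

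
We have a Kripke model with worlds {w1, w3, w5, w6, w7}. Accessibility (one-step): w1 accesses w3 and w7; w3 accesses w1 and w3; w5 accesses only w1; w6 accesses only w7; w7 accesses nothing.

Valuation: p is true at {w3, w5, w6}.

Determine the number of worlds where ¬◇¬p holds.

w1: ◇¬p is T. ✗
w3: ◇¬p is T. ✗
w5: ◇¬p is T. ✗
w6: ◇¬p is T. ✗
w7: ◇¬p is F. ✓
Satisfying worlds: {w7}.

1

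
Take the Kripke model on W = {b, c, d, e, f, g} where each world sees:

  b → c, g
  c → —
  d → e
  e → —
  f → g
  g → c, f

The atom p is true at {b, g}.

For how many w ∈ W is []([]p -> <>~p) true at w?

3

b: successors {c, g}; []p -> <>~p there: c:F, g:T. ✗
c: no successors, so []([]p -> <>~p) holds vacuously. ✓
d: successors {e}; []p -> <>~p there: e:F. ✗
e: no successors, so []([]p -> <>~p) holds vacuously. ✓
f: successors {g}; []p -> <>~p there: g:T. ✓
g: successors {c, f}; []p -> <>~p there: c:F, f:F. ✗
Satisfying worlds: {c, e, f}.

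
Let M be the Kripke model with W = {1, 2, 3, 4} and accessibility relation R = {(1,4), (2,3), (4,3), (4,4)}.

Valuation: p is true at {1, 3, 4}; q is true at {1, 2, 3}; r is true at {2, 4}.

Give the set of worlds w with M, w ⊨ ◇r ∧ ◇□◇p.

{4}

1: ◇r is T, ◇□◇p is F. ✗
2: ◇r is F, ◇□◇p is T. ✗
3: ◇r is F, ◇□◇p is F. ✗
4: ◇r is T, ◇□◇p is T. ✓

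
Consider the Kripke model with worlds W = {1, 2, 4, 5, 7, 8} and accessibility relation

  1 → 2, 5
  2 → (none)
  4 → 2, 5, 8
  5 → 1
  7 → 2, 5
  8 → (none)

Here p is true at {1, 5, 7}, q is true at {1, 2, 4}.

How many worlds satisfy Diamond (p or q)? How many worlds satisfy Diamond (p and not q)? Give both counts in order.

4 and 3

For Diamond (p or q):
1: successors {2, 5}; p or q there: 2:T, 5:T. ✓
2: no successors, so Diamond (p or q) fails. ✗
4: successors {2, 5, 8}; p or q there: 2:T, 5:T, 8:F. ✓
5: successors {1}; p or q there: 1:T. ✓
7: successors {2, 5}; p or q there: 2:T, 5:T. ✓
8: no successors, so Diamond (p or q) fails. ✗
— 4 worlds.
For Diamond (p and not q):
1: successors {2, 5}; p and not q there: 2:F, 5:T. ✓
2: no successors, so Diamond (p and not q) fails. ✗
4: successors {2, 5, 8}; p and not q there: 2:F, 5:T, 8:F. ✓
5: successors {1}; p and not q there: 1:F. ✗
7: successors {2, 5}; p and not q there: 2:F, 5:T. ✓
8: no successors, so Diamond (p and not q) fails. ✗
— 3 worlds.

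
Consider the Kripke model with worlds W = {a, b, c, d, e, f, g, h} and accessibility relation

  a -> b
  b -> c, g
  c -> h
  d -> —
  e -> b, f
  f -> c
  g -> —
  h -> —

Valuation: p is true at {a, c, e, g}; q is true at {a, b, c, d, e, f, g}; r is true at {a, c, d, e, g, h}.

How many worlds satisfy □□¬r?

4

a: successors {b}; □¬r there: b:F. ✗
b: successors {c, g}; □¬r there: c:F, g:T. ✗
c: successors {h}; □¬r there: h:T. ✓
d: no successors, so □□¬r holds vacuously. ✓
e: successors {b, f}; □¬r there: b:F, f:F. ✗
f: successors {c}; □¬r there: c:F. ✗
g: no successors, so □□¬r holds vacuously. ✓
h: no successors, so □□¬r holds vacuously. ✓
Satisfying worlds: {c, d, g, h}.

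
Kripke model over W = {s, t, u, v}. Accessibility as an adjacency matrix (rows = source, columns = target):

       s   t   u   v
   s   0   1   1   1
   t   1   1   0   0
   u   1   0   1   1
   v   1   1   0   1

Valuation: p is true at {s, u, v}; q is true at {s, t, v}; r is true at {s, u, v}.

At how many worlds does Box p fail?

3

s: successors {t, u, v}; p there: t:F, u:T, v:T. ✗
t: successors {s, t}; p there: s:T, t:F. ✗
u: successors {s, u, v}; p there: s:T, u:T, v:T. ✓
v: successors {s, t, v}; p there: s:T, t:F, v:T. ✗
Satisfying worlds: {u}.
So Box p fails at the other 3 worlds.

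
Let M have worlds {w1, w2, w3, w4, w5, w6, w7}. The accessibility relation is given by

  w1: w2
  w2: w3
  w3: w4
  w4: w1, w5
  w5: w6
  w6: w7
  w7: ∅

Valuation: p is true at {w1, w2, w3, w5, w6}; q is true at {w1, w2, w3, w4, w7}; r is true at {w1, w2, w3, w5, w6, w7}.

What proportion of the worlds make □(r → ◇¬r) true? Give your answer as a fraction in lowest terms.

3/7

w1: successors {w2}; r → ◇¬r there: w2:F. ✗
w2: successors {w3}; r → ◇¬r there: w3:T. ✓
w3: successors {w4}; r → ◇¬r there: w4:T. ✓
w4: successors {w1, w5}; r → ◇¬r there: w1:F, w5:F. ✗
w5: successors {w6}; r → ◇¬r there: w6:F. ✗
w6: successors {w7}; r → ◇¬r there: w7:F. ✗
w7: no successors, so □(r → ◇¬r) holds vacuously. ✓
That's 3 of 7 worlds, so 3/7.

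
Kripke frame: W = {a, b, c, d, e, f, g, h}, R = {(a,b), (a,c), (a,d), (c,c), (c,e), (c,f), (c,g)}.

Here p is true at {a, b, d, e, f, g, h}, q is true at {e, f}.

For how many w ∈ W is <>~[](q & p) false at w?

a: successors {b, c, d}; ~[](q & p) there: b:F, c:T, d:F. ✓
b: no successors, so <>~[](q & p) fails. ✗
c: successors {c, e, f, g}; ~[](q & p) there: c:T, e:F, f:F, g:F. ✓
d: no successors, so <>~[](q & p) fails. ✗
e: no successors, so <>~[](q & p) fails. ✗
f: no successors, so <>~[](q & p) fails. ✗
g: no successors, so <>~[](q & p) fails. ✗
h: no successors, so <>~[](q & p) fails. ✗
Satisfying worlds: {a, c}.
So <>~[](q & p) fails at the other 6 worlds.

6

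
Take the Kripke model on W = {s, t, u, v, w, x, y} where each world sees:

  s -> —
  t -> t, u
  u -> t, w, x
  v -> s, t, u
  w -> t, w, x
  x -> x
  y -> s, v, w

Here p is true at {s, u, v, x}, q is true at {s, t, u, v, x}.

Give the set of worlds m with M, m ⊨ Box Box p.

{s, x}

s: no successors, so Box Box p holds vacuously. ✓
t: successors {t, u}; Box p there: t:F, u:F. ✗
u: successors {t, w, x}; Box p there: t:F, w:F, x:T. ✗
v: successors {s, t, u}; Box p there: s:T, t:F, u:F. ✗
w: successors {t, w, x}; Box p there: t:F, w:F, x:T. ✗
x: successors {x}; Box p there: x:T. ✓
y: successors {s, v, w}; Box p there: s:T, v:F, w:F. ✗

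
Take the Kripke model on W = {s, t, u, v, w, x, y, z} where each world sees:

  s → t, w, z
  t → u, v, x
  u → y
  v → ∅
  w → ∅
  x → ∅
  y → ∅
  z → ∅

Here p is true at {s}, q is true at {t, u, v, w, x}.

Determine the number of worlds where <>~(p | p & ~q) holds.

3

s: successors {t, w, z}; ~(p | p & ~q) there: t:T, w:T, z:T. ✓
t: successors {u, v, x}; ~(p | p & ~q) there: u:T, v:T, x:T. ✓
u: successors {y}; ~(p | p & ~q) there: y:T. ✓
v: no successors, so <>~(p | p & ~q) fails. ✗
w: no successors, so <>~(p | p & ~q) fails. ✗
x: no successors, so <>~(p | p & ~q) fails. ✗
y: no successors, so <>~(p | p & ~q) fails. ✗
z: no successors, so <>~(p | p & ~q) fails. ✗
Satisfying worlds: {s, t, u}.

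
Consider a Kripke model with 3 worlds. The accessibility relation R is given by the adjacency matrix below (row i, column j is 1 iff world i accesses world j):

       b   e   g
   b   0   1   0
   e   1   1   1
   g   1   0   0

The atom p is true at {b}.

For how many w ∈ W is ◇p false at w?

b: successors {e}; p there: e:F. ✗
e: successors {b, e, g}; p there: b:T, e:F, g:F. ✓
g: successors {b}; p there: b:T. ✓
Satisfying worlds: {e, g}.
So ◇p fails at the other 1 world.

1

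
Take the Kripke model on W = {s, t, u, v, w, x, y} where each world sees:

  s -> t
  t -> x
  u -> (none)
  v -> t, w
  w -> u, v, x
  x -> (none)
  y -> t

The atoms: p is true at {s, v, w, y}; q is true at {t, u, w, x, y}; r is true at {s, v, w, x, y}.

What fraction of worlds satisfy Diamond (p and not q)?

s: successors {t}; p and not q there: t:F. ✗
t: successors {x}; p and not q there: x:F. ✗
u: no successors, so Diamond (p and not q) fails. ✗
v: successors {t, w}; p and not q there: t:F, w:F. ✗
w: successors {u, v, x}; p and not q there: u:F, v:T, x:F. ✓
x: no successors, so Diamond (p and not q) fails. ✗
y: successors {t}; p and not q there: t:F. ✗
That's 1 of 7 worlds, so 1/7.

1/7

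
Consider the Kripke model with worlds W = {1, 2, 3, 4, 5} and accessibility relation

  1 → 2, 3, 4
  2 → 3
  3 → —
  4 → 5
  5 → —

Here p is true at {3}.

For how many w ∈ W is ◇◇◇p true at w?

0

1: successors {2, 3, 4}; ◇◇p there: 2:F, 3:F, 4:F. ✗
2: successors {3}; ◇◇p there: 3:F. ✗
3: no successors, so ◇◇◇p fails. ✗
4: successors {5}; ◇◇p there: 5:F. ✗
5: no successors, so ◇◇◇p fails. ✗
Satisfying worlds: ∅.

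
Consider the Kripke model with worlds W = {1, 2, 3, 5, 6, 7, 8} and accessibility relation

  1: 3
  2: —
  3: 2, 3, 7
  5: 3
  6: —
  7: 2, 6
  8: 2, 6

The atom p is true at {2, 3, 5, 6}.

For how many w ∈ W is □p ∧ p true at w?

3

1: □p is T, p is F. ✗
2: □p is T, p is T. ✓
3: □p is F, p is T. ✗
5: □p is T, p is T. ✓
6: □p is T, p is T. ✓
7: □p is T, p is F. ✗
8: □p is T, p is F. ✗
Satisfying worlds: {2, 5, 6}.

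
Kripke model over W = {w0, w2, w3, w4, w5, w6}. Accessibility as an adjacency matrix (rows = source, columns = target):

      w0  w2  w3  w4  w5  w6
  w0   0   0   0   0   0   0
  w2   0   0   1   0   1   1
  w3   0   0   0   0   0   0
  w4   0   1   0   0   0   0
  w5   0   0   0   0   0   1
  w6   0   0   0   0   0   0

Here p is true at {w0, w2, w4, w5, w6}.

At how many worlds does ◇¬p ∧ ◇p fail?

5

w0: ◇¬p is F, ◇p is F. ✗
w2: ◇¬p is T, ◇p is T. ✓
w3: ◇¬p is F, ◇p is F. ✗
w4: ◇¬p is F, ◇p is T. ✗
w5: ◇¬p is F, ◇p is T. ✗
w6: ◇¬p is F, ◇p is F. ✗
Satisfying worlds: {w2}.
So ◇¬p ∧ ◇p fails at the other 5 worlds.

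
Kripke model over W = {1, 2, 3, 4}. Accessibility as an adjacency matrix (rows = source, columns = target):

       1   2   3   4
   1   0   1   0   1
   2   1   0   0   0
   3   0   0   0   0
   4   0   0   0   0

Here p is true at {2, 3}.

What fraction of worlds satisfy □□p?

1/2

1: successors {2, 4}; □p there: 2:F, 4:T. ✗
2: successors {1}; □p there: 1:F. ✗
3: no successors, so □□p holds vacuously. ✓
4: no successors, so □□p holds vacuously. ✓
That's 2 of 4 worlds, so 2/4 = 1/2.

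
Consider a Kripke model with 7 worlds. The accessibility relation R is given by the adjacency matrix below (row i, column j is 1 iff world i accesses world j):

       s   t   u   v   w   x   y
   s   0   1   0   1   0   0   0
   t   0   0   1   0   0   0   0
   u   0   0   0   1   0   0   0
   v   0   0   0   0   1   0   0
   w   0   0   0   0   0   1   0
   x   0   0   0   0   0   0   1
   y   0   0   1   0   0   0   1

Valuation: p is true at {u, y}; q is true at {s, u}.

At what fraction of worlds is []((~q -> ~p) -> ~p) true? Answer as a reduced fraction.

5/7

s: successors {t, v}; (~q -> ~p) -> ~p there: t:T, v:T. ✓
t: successors {u}; (~q -> ~p) -> ~p there: u:F. ✗
u: successors {v}; (~q -> ~p) -> ~p there: v:T. ✓
v: successors {w}; (~q -> ~p) -> ~p there: w:T. ✓
w: successors {x}; (~q -> ~p) -> ~p there: x:T. ✓
x: successors {y}; (~q -> ~p) -> ~p there: y:T. ✓
y: successors {u, y}; (~q -> ~p) -> ~p there: u:F, y:T. ✗
That's 5 of 7 worlds, so 5/7.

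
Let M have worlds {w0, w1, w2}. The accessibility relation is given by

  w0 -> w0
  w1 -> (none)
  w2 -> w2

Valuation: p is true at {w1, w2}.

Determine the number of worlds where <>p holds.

w0: successors {w0}; p there: w0:F. ✗
w1: no successors, so <>p fails. ✗
w2: successors {w2}; p there: w2:T. ✓
Satisfying worlds: {w2}.

1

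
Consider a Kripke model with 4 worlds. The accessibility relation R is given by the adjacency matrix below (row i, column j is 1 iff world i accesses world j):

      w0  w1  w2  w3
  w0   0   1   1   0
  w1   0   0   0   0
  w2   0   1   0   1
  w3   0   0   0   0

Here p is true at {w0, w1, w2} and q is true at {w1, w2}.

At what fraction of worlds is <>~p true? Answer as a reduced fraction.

w0: successors {w1, w2}; ~p there: w1:F, w2:F. ✗
w1: no successors, so <>~p fails. ✗
w2: successors {w1, w3}; ~p there: w1:F, w3:T. ✓
w3: no successors, so <>~p fails. ✗
That's 1 of 4 worlds, so 1/4.

1/4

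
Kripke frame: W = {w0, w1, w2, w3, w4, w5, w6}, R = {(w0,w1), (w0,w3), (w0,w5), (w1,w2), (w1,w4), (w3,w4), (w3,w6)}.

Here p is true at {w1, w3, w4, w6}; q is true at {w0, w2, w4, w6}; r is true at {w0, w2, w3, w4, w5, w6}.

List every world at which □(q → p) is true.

w0: successors {w1, w3, w5}; q → p there: w1:T, w3:T, w5:T. ✓
w1: successors {w2, w4}; q → p there: w2:F, w4:T. ✗
w2: no successors, so □(q → p) holds vacuously. ✓
w3: successors {w4, w6}; q → p there: w4:T, w6:T. ✓
w4: no successors, so □(q → p) holds vacuously. ✓
w5: no successors, so □(q → p) holds vacuously. ✓
w6: no successors, so □(q → p) holds vacuously. ✓

{w0, w2, w3, w4, w5, w6}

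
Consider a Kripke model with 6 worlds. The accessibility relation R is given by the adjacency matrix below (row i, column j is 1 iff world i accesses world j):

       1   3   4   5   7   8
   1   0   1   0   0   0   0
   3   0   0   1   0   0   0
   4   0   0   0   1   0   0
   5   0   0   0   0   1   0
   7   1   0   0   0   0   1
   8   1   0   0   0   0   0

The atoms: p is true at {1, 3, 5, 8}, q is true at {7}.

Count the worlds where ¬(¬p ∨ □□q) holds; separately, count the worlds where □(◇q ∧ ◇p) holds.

4 and 0

For ¬(¬p ∨ □□q):
1: ¬p ∨ □□q is F. ✓
3: ¬p ∨ □□q is F. ✓
4: ¬p ∨ □□q is T. ✗
5: ¬p ∨ □□q is F. ✓
7: ¬p ∨ □□q is T. ✗
8: ¬p ∨ □□q is F. ✓
— 4 worlds.
For □(◇q ∧ ◇p):
1: successors {3}; ◇q ∧ ◇p there: 3:F. ✗
3: successors {4}; ◇q ∧ ◇p there: 4:F. ✗
4: successors {5}; ◇q ∧ ◇p there: 5:F. ✗
5: successors {7}; ◇q ∧ ◇p there: 7:F. ✗
7: successors {1, 8}; ◇q ∧ ◇p there: 1:F, 8:F. ✗
8: successors {1}; ◇q ∧ ◇p there: 1:F. ✗
— 0 worlds.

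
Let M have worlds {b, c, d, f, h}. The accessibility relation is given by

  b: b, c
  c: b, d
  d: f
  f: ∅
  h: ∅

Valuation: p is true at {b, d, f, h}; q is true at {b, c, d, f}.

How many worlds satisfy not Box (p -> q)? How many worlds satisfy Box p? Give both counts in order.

For not Box (p -> q):
b: Box (p -> q) is T. ✗
c: Box (p -> q) is T. ✗
d: Box (p -> q) is T. ✗
f: Box (p -> q) is T. ✗
h: Box (p -> q) is T. ✗
— 0 worlds.
For Box p:
b: successors {b, c}; p there: b:T, c:F. ✗
c: successors {b, d}; p there: b:T, d:T. ✓
d: successors {f}; p there: f:T. ✓
f: no successors, so Box p holds vacuously. ✓
h: no successors, so Box p holds vacuously. ✓
— 4 worlds.

0 and 4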